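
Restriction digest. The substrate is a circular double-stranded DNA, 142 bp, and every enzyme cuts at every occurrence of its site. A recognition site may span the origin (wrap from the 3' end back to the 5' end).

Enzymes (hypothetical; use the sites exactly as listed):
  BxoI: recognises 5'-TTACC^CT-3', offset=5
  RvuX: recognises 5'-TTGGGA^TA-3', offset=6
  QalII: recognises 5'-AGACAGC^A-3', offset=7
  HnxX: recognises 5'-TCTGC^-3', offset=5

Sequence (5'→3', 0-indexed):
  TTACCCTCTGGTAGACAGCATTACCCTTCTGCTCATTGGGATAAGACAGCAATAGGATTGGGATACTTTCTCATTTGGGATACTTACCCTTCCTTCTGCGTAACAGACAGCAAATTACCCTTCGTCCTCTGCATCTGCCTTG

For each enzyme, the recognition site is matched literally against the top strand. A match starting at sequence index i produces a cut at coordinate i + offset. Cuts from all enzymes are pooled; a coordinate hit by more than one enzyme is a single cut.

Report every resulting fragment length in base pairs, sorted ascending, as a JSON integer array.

[6,6,7,8,8,9,9,9,11,12,13,13,14,17]

Scan for sites:
  BxoI (TTACCCT, off=5): starts [0, 20, 83, 114] → cuts [5, 25, 88, 119]
  RvuX (TTGGGATA, off=6): starts [35, 57, 74] → cuts [41, 63, 80]
  QalII (AGACAGCA, off=7): starts [12, 43, 104] → cuts [19, 50, 111]
  HnxX (TCTGC, off=5): starts [27, 94, 127, 133] → cuts [32, 99, 132, 138]

All cut coordinates (distinct, sorted): [5, 19, 25, 32, 41, 50, 63, 80, 88, 99, 111, 119, 132, 138]

Fragment lengths:
  5→19: 14 bp
  19→25: 6 bp
  25→32: 7 bp
  32→41: 9 bp
  41→50: 9 bp
  50→63: 13 bp
  63→80: 17 bp
  80→88: 8 bp
  88→99: 11 bp
  99→111: 12 bp
  111→119: 8 bp
  119→132: 13 bp
  132→138: 6 bp
  138→5 (wrap): 142-138+5 = 9 bp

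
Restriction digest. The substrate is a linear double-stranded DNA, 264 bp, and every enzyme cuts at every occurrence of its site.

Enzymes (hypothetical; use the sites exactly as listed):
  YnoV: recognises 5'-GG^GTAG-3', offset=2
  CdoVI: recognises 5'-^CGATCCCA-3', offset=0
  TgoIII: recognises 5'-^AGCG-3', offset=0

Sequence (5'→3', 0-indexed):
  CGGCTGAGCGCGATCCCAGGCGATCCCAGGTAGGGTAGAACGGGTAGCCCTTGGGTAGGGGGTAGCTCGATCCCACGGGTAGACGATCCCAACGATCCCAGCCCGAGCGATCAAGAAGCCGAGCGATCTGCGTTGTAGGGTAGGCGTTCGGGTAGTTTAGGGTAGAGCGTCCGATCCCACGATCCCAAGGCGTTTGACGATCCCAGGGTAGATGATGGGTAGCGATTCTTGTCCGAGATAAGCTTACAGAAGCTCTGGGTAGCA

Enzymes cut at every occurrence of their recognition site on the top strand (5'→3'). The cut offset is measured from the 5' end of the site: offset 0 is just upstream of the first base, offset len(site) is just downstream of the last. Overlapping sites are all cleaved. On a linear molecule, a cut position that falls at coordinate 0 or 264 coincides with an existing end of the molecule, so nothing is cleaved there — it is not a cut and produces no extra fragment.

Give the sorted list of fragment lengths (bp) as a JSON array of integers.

[2,4,4,5,6,6,6,6,7,8,9,9,10,10,10,11,11,11,12,13,14,16,18,18,38]

Scan for sites:
  YnoV (GGGTAG, off=2): starts [32, 41, 52, 59, 76, 137, 149, 159, 205, 216, 256] → cuts [34, 43, 54, 61, 78, 139, 151, 161, 207, 218, 258]
  CdoVI (CGATCCCA, off=0): starts [10, 20, 67, 83, 92, 171, 179, 197] → cuts [10, 20, 67, 83, 92, 171, 179, 197]
  TgoIII (AGCG, off=0): starts [6, 105, 121, 165, 220] → cuts [6, 105, 121, 165, 220]

Pooled cuts: [6, 10, 20, 34, 43, 54, 61, 67, 78, 83, 92, 105, 121, 139, 151, 161, 165, 171, 179, 197, 207, 218, 220, 258]

Fragments:
  [0,6): 6 bp
  [6,10): 4 bp
  [10,20): 10 bp
  [20,34): 14 bp
  [34,43): 9 bp
  [43,54): 11 bp
  [54,61): 7 bp
  [61,67): 6 bp
  [67,78): 11 bp
  [78,83): 5 bp
  [83,92): 9 bp
  [92,105): 13 bp
  [105,121): 16 bp
  [121,139): 18 bp
  [139,151): 12 bp
  [151,161): 10 bp
  [161,165): 4 bp
  [165,171): 6 bp
  [171,179): 8 bp
  [179,197): 18 bp
  [197,207): 10 bp
  [207,218): 11 bp
  [218,220): 2 bp
  [220,258): 38 bp
  [258,264): 6 bp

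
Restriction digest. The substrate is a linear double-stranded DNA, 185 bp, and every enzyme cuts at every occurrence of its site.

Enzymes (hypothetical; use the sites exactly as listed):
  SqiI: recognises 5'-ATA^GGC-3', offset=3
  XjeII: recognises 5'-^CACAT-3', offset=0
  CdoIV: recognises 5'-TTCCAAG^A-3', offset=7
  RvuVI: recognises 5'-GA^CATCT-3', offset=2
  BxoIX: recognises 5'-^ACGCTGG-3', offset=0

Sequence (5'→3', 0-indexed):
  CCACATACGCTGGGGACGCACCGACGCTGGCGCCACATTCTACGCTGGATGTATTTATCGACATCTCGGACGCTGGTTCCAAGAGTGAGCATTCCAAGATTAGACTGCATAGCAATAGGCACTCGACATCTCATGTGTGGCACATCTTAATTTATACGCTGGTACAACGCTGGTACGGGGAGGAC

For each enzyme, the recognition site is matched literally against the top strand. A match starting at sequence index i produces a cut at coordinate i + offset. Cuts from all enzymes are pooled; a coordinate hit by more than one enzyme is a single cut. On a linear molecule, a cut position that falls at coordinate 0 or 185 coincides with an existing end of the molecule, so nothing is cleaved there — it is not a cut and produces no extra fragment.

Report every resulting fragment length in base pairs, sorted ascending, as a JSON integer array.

[1,5,8,8,9,10,11,14,14,15,15,17,19,19,20]

Scan for sites:
  SqiI (ATAGGC, off=3): starts [114] → cuts [117]
  XjeII (CACAT, off=0): starts [1, 33, 140] → cuts [1, 33, 140]
  CdoIV (TTCCAAGA, off=7): starts [76, 91] → cuts [83, 98]
  RvuVI (GACATCT, off=2): starts [59, 124] → cuts [61, 126]
  BxoIX (ACGCTGG, off=0): starts [6, 23, 41, 69, 155, 166] → cuts [6, 23, 41, 69, 155, 166]

All cut coordinates (distinct, sorted): [1, 6, 23, 33, 41, 61, 69, 83, 98, 117, 126, 140, 155, 166]

Fragments:
  [0,1): 1 bp
  [1,6): 5 bp
  [6,23): 17 bp
  [23,33): 10 bp
  [33,41): 8 bp
  [41,61): 20 bp
  [61,69): 8 bp
  [69,83): 14 bp
  [83,98): 15 bp
  [98,117): 19 bp
  [117,126): 9 bp
  [126,140): 14 bp
  [140,155): 15 bp
  [155,166): 11 bp
  [166,185): 19 bp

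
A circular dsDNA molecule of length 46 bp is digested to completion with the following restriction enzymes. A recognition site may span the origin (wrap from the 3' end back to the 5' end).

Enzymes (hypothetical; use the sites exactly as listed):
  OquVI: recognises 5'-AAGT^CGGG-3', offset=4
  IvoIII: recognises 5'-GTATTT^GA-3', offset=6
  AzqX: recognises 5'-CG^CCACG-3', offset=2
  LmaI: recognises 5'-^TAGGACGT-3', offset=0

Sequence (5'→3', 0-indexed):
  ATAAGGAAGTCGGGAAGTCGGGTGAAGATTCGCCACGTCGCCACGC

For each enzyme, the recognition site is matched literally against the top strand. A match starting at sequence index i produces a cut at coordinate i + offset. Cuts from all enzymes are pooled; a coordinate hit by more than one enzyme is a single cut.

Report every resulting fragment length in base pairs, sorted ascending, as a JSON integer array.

Site scan:
  OquVI AAGTCGGG/4: at [6, 14] ⇒ [10, 18]
  IvoIII (GTATTTGA, off=6): no sites
  AzqX CGCCACG/2: at [30, 38] ⇒ [32, 40]
  LmaI (TAGGACGT, off=0): no sites

All cut coordinates (distinct, sorted): [10, 18, 32, 40]

Fragments:
  10→18: 8 bp
  18→32: 14 bp
  32→40: 8 bp
  40→10 (wrap): 46-40+10 = 16 bp

[8,8,14,16]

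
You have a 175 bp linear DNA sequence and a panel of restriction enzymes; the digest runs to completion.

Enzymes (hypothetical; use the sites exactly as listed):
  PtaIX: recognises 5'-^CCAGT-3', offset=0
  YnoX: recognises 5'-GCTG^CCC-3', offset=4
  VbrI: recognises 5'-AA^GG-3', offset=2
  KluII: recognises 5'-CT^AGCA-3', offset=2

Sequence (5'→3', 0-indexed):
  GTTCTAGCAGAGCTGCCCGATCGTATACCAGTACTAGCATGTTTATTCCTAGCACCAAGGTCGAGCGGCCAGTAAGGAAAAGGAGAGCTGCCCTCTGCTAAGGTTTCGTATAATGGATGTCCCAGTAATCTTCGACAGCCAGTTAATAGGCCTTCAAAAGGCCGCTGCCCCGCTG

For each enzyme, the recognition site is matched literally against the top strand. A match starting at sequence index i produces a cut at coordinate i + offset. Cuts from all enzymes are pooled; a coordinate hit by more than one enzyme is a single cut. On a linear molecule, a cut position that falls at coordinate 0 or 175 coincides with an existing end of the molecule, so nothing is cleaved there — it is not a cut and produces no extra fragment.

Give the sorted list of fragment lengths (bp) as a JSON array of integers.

[5,6,7,8,8,8,8,9,10,10,11,12,15,17,20,21]

Site scan:
  PtaIX (CCAGT, off=0): starts [27, 68, 121, 138] → cuts [27, 68, 121, 138]
  YnoX (GCTGCCC, off=4): starts [11, 86, 163] → cuts [15, 90, 167]
  VbrI (AAGG, off=2): starts [56, 73, 79, 99, 157] → cuts [58, 75, 81, 101, 159]
  KluII (CTAGCA, off=2): starts [3, 33, 48] → cuts [5, 35, 50]

All cut coordinates (distinct, sorted): [5, 15, 27, 35, 50, 58, 68, 75, 81, 90, 101, 121, 138, 159, 167]

Fragments:
  [0,5): 5 bp
  [5,15): 10 bp
  [15,27): 12 bp
  [27,35): 8 bp
  [35,50): 15 bp
  [50,58): 8 bp
  [58,68): 10 bp
  [68,75): 7 bp
  [75,81): 6 bp
  [81,90): 9 bp
  [90,101): 11 bp
  [101,121): 20 bp
  [121,138): 17 bp
  [138,159): 21 bp
  [159,167): 8 bp
  [167,175): 8 bp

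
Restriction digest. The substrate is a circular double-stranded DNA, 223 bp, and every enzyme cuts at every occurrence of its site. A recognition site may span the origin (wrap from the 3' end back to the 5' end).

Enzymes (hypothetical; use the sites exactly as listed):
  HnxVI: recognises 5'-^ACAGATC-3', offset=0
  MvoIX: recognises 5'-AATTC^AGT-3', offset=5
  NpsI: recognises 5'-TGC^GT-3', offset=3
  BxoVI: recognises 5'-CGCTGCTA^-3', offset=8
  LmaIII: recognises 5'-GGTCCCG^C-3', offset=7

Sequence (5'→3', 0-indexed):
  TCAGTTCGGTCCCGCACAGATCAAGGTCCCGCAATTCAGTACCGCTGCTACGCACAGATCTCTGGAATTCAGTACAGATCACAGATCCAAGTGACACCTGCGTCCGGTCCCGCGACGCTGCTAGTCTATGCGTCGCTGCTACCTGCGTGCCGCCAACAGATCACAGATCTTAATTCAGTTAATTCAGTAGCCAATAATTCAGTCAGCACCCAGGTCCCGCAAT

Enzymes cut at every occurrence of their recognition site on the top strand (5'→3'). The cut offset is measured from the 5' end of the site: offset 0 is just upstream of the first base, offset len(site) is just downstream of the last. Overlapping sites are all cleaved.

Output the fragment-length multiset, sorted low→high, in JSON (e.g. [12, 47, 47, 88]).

Per-enzyme occurrences:
  HnxVI (ACAGATC, off=0): starts [15, 53, 73, 80, 155, 162] → cuts [15, 53, 73, 80, 155, 162]
  MvoIX (AATTCAGT, off=5): starts [32, 65, 171, 180, 195, 220] → cuts [2, 37, 70, 176, 185, 200]
  NpsI (TGCGT, off=3): starts [98, 128, 143] → cuts [101, 131, 146]
  BxoVI (CGCTGCTA, off=8): starts [42, 115, 133] → cuts [50, 123, 141]
  LmaIII (GGTCCCGC, off=7): starts [7, 24, 105, 212] → cuts [14, 31, 112, 219]

All cut coordinates (distinct, sorted): [2, 14, 15, 31, 37, 50, 53, 70, 73, 80, 101, 112, 123, 131, 141, 146, 155, 162, 176, 185, 200, 219]

Fragments:
  2→14: 12 bp
  14→15: 1 bp
  15→31: 16 bp
  31→37: 6 bp
  37→50: 13 bp
  50→53: 3 bp
  53→70: 17 bp
  70→73: 3 bp
  73→80: 7 bp
  80→101: 21 bp
  101→112: 11 bp
  112→123: 11 bp
  123→131: 8 bp
  131→141: 10 bp
  141→146: 5 bp
  146→155: 9 bp
  155→162: 7 bp
  162→176: 14 bp
  176→185: 9 bp
  185→200: 15 bp
  200→219: 19 bp
  219→2 (wrap): 223-219+2 = 6 bp

[1,3,3,5,6,6,7,7,8,9,9,10,11,11,12,13,14,15,16,17,19,21]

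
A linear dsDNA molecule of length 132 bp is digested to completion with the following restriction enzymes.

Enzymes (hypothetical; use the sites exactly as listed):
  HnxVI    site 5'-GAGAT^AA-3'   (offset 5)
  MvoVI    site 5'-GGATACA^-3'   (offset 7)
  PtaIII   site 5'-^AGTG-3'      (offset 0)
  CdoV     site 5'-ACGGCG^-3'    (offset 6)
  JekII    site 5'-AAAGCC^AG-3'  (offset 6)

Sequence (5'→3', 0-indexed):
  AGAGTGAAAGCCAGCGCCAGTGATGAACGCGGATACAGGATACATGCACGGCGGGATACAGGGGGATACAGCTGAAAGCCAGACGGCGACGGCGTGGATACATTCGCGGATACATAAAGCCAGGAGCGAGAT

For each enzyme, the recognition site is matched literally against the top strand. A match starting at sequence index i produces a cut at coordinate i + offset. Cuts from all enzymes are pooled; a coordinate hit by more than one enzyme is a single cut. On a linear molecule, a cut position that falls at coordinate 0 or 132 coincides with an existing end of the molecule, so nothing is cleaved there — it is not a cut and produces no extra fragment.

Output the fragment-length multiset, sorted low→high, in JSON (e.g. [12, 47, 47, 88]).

Scan for sites:
  HnxVI (GAGATAA, off=5): no sites
  MvoVI (GGATACA, off=7): starts [30, 37, 53, 63, 95, 107] → cuts [37, 44, 60, 70, 102, 114]
  PtaIII (AGTG, off=0): starts [2, 18] → cuts [2, 18]
  CdoV (ACGGCG, off=6): starts [47, 82, 88] → cuts [53, 88, 94]
  JekII (AAAGCCAG, off=6): starts [6, 74, 115] → cuts [12, 80, 121]

All cut coordinates (distinct, sorted): [2, 12, 18, 37, 44, 53, 60, 70, 80, 88, 94, 102, 114, 121]

Fragment lengths:
  [0,2): 2 bp
  [2,12): 10 bp
  [12,18): 6 bp
  [18,37): 19 bp
  [37,44): 7 bp
  [44,53): 9 bp
  [53,60): 7 bp
  [60,70): 10 bp
  [70,80): 10 bp
  [80,88): 8 bp
  [88,94): 6 bp
  [94,102): 8 bp
  [102,114): 12 bp
  [114,121): 7 bp
  [121,132): 11 bp

[2,6,6,7,7,7,8,8,9,10,10,10,11,12,19]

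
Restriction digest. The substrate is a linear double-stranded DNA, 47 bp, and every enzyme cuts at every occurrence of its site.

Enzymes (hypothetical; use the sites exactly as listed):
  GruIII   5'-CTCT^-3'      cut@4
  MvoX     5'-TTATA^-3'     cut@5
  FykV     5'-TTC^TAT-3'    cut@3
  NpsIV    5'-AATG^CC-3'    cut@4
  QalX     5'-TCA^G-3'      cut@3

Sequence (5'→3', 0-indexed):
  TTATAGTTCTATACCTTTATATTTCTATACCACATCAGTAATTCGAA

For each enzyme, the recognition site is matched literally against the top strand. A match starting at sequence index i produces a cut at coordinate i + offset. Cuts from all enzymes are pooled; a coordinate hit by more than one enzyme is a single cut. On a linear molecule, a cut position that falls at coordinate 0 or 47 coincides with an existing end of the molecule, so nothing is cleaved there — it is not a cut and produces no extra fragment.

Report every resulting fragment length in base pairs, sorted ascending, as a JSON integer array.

[4,4,5,10,12,12]

Per-enzyme occurrences:
  GruIII (CTCT, off=4): no sites
  MvoX (TTATA, off=5): starts [0, 16] → cuts [5, 21]
  FykV (TTCTAT, off=3): starts [6, 22] → cuts [9, 25]
  NpsIV (AATGCC, off=4): no sites
  QalX (TCAG, off=3): starts [34] → cuts [37]

Pooled cuts: [5, 9, 21, 25, 37]

Fragments:
  [0,5): 5 bp
  [5,9): 4 bp
  [9,21): 12 bp
  [21,25): 4 bp
  [25,37): 12 bp
  [37,47): 10 bp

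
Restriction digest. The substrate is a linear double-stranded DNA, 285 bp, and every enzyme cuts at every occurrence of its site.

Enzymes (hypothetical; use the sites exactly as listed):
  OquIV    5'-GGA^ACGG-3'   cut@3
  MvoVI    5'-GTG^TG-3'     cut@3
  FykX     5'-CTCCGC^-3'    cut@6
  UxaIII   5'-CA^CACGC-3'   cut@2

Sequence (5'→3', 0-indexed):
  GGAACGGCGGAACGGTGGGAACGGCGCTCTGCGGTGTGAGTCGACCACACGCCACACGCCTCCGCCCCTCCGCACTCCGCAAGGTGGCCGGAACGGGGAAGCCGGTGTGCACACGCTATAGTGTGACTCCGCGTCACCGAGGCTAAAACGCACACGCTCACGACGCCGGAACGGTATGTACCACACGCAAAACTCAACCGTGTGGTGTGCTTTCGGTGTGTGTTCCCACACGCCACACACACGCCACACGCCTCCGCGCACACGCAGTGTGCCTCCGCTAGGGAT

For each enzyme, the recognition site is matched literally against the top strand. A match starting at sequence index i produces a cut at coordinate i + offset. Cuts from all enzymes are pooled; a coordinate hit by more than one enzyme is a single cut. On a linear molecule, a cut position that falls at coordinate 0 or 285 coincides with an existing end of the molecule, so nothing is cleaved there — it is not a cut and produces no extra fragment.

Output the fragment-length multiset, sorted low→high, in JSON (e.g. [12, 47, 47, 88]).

[2,3,3,4,5,7,7,7,7,8,8,8,9,9,9,9,11,11,11,11,11,12,12,13,15,16,18,19,20]

Site scan:
  OquIV (GGAACGG, off=3): starts [0, 8, 17, 89, 167] → cuts [3, 11, 20, 92, 170]
  MvoVI (GTGTG, off=3): starts [33, 104, 120, 199, 204, 215, 217, 266] → cuts [36, 107, 123, 202, 207, 218, 220, 269]
  FykX (CTCCGC, off=6): starts [59, 67, 74, 126, 251, 272] → cuts [65, 73, 80, 132, 257, 278]
  UxaIII (CACACGC, off=2): starts [45, 52, 109, 150, 181, 226, 237, 244, 258] → cuts [47, 54, 111, 152, 183, 228, 239, 246, 260]

Pooled cuts: [3, 11, 20, 36, 47, 54, 65, 73, 80, 92, 107, 111, 123, 132, 152, 170, 183, 202, 207, 218, 220, 228, 239, 246, 257, 260, 269, 278]

Fragments:
  [0,3): 3 bp
  [3,11): 8 bp
  [11,20): 9 bp
  [20,36): 16 bp
  [36,47): 11 bp
  [47,54): 7 bp
  [54,65): 11 bp
  [65,73): 8 bp
  [73,80): 7 bp
  [80,92): 12 bp
  [92,107): 15 bp
  [107,111): 4 bp
  [111,123): 12 bp
  [123,132): 9 bp
  [132,152): 20 bp
  [152,170): 18 bp
  [170,183): 13 bp
  [183,202): 19 bp
  [202,207): 5 bp
  [207,218): 11 bp
  [218,220): 2 bp
  [220,228): 8 bp
  [228,239): 11 bp
  [239,246): 7 bp
  [246,257): 11 bp
  [257,260): 3 bp
  [260,269): 9 bp
  [269,278): 9 bp
  [278,285): 7 bp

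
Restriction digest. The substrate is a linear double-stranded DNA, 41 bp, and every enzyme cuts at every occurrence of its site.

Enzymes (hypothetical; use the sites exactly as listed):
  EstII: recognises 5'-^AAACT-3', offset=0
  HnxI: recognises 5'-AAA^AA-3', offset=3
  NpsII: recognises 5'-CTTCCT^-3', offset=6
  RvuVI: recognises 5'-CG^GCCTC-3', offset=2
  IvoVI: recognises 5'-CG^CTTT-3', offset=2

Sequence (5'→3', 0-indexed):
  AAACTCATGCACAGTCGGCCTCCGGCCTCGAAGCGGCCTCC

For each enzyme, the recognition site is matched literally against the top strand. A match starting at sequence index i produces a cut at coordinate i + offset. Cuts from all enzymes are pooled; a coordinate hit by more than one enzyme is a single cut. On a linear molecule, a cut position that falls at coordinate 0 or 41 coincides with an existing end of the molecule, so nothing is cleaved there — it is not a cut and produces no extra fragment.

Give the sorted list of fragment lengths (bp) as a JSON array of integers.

[6,7,11,17]

Site scan:
  EstII (AAACT, off=0): starts [0] → cuts [] (position 0 is a terminus of the linear molecule — no cut)
  HnxI (AAAAA, off=3): no sites
  NpsII (CTTCCT, off=6): no sites
  RvuVI (CGGCCTC, off=2): starts [15, 22, 33] → cuts [17, 24, 35]
  IvoVI (CGCTTT, off=2): no sites

Pooled cuts: [17, 24, 35]

Fragment lengths:
  [0,17): 17 bp
  [17,24): 7 bp
  [24,35): 11 bp
  [35,41): 6 bp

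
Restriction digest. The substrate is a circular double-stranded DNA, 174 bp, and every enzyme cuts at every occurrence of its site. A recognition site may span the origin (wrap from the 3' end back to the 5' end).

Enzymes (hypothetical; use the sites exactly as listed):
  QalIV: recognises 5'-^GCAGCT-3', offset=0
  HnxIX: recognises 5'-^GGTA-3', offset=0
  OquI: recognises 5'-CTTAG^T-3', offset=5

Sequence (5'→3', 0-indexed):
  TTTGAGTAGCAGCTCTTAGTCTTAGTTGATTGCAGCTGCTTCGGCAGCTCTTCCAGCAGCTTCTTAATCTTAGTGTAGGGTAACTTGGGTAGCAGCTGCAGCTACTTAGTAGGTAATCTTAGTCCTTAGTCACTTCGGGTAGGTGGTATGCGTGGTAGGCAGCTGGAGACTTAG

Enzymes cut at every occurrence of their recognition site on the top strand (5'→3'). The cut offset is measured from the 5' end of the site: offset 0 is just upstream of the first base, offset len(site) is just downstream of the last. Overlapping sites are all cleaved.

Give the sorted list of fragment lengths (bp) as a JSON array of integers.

[2,4,5,5,6,6,6,7,7,8,8,9,9,11,11,12,12,12,16,18]

Site scan:
  QalIV (GCAGCT, off=0): starts [8, 31, 43, 55, 91, 97, 158] → cuts [8, 31, 43, 55, 91, 97, 158]
  HnxIX (GGTA, off=0): starts [78, 87, 111, 137, 144, 153] → cuts [78, 87, 111, 137, 144, 153]
  OquI (CTTAGT, off=5): starts [14, 20, 68, 104, 117, 124, 169] → cuts [0, 19, 25, 73, 109, 122, 129]

Pooled cuts: [0, 8, 19, 25, 31, 43, 55, 73, 78, 87, 91, 97, 109, 111, 122, 129, 137, 144, 153, 158]

Fragment lengths:
  0→8: 8 bp
  8→19: 11 bp
  19→25: 6 bp
  25→31: 6 bp
  31→43: 12 bp
  43→55: 12 bp
  55→73: 18 bp
  73→78: 5 bp
  78→87: 9 bp
  87→91: 4 bp
  91→97: 6 bp
  97→109: 12 bp
  109→111: 2 bp
  111→122: 11 bp
  122→129: 7 bp
  129→137: 8 bp
  137→144: 7 bp
  144→153: 9 bp
  153→158: 5 bp
  158→0 (wrap): 174-158+0 = 16 bp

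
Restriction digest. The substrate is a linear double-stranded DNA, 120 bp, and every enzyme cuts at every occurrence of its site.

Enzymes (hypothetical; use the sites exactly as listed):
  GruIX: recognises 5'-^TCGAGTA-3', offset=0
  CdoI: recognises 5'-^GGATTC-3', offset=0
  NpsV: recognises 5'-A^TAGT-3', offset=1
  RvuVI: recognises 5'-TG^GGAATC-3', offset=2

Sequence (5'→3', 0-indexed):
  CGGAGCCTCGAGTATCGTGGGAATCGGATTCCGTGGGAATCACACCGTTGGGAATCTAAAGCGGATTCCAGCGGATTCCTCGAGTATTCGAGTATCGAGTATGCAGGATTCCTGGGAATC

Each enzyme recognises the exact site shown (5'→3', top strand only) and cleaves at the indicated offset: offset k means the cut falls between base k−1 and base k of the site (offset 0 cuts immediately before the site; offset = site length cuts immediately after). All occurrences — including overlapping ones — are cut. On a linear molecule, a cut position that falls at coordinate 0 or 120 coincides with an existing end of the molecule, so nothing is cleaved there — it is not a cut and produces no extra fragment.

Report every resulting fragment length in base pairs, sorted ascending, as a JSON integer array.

[6,6,7,7,7,8,9,10,10,11,12,12,15]

Per-enzyme occurrences:
  GruIX TCGAGTA/0: at [7, 79, 87, 94] ⇒ [7, 79, 87, 94]
  CdoI GGATTC/0: at [25, 62, 72, 105] ⇒ [25, 62, 72, 105]
  NpsV (ATAGT, off=1): no sites
  RvuVI TGGGAATC/2: at [17, 33, 48, 112] ⇒ [19, 35, 50, 114]

All cut coordinates (distinct, sorted): [7, 19, 25, 35, 50, 62, 72, 79, 87, 94, 105, 114]

Fragment lengths:
  [0,7): 7 bp
  [7,19): 12 bp
  [19,25): 6 bp
  [25,35): 10 bp
  [35,50): 15 bp
  [50,62): 12 bp
  [62,72): 10 bp
  [72,79): 7 bp
  [79,87): 8 bp
  [87,94): 7 bp
  [94,105): 11 bp
  [105,114): 9 bp
  [114,120): 6 bp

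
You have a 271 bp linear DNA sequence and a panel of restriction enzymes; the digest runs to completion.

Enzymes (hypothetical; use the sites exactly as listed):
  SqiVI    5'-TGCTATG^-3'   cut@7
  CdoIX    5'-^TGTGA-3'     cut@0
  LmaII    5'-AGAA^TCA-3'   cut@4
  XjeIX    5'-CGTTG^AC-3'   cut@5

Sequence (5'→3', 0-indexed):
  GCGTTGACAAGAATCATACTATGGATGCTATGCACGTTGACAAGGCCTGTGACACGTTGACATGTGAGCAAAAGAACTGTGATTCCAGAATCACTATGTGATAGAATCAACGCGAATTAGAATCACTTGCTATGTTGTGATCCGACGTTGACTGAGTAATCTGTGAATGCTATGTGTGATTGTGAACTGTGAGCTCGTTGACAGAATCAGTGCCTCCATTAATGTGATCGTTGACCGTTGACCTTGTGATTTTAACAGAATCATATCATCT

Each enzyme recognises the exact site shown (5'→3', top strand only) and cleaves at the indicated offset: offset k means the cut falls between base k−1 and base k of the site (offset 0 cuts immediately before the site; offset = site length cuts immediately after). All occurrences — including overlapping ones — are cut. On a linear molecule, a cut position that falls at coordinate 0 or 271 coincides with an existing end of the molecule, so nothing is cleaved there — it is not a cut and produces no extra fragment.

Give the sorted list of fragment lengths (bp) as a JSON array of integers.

Per-enzyme occurrences:
  SqiVI TGCTATG/7: at [25, 127, 167] ⇒ [32, 134, 174]
  CdoIX TGTGA/0: at [47, 62, 77, 96, 135, 161, 174, 180, 187, 222, 244] ⇒ [47, 62, 77, 96, 135, 161, 174, 180, 187, 222, 244]
  LmaII AGAATCA/4: at [9, 86, 102, 118, 202, 256] ⇒ [13, 90, 106, 122, 206, 260]
  XjeIX CGTTGAC/5: at [1, 34, 54, 145, 195, 228, 235] ⇒ [6, 39, 59, 150, 200, 233, 240]

All cut coordinates (distinct, sorted): [6, 13, 32, 39, 47, 59, 62, 77, 90, 96, 106, 122, 134, 135, 150, 161, 174, 180, 187, 200, 206, 222, 233, 240, 244, 260]

Fragment lengths:
  [0,6): 6 bp
  [6,13): 7 bp
  [13,32): 19 bp
  [32,39): 7 bp
  [39,47): 8 bp
  [47,59): 12 bp
  [59,62): 3 bp
  [62,77): 15 bp
  [77,90): 13 bp
  [90,96): 6 bp
  [96,106): 10 bp
  [106,122): 16 bp
  [122,134): 12 bp
  [134,135): 1 bp
  [135,150): 15 bp
  [150,161): 11 bp
  [161,174): 13 bp
  [174,180): 6 bp
  [180,187): 7 bp
  [187,200): 13 bp
  [200,206): 6 bp
  [206,222): 16 bp
  [222,233): 11 bp
  [233,240): 7 bp
  [240,244): 4 bp
  [244,260): 16 bp
  [260,271): 11 bp

[1,3,4,6,6,6,6,7,7,7,7,8,10,11,11,11,12,12,13,13,13,15,15,16,16,16,19]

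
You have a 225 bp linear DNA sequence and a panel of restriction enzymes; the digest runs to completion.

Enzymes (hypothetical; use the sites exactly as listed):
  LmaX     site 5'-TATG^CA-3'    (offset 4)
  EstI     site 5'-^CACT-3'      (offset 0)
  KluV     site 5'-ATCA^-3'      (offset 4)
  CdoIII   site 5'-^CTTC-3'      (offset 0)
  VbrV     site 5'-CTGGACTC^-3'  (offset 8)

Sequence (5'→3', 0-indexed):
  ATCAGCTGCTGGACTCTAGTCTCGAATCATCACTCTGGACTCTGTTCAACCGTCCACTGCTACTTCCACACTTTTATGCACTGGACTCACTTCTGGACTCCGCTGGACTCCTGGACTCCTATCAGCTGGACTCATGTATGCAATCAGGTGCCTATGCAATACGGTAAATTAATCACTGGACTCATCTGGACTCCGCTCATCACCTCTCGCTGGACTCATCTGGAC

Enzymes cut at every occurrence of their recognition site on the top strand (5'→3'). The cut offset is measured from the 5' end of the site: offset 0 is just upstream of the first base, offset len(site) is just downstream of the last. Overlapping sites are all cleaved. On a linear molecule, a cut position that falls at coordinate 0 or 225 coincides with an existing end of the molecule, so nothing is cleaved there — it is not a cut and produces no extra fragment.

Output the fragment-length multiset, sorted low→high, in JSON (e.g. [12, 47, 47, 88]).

Scan for sites:
  LmaX (TATGCA, off=4): starts [74, 136, 152] → cuts [78, 140, 156]
  EstI (CACT, off=0): starts [30, 54, 68, 78, 87, 173] → cuts [30, 54, 68, 78, 87, 173]
  KluV (ATCA, off=4): starts [0, 25, 28, 120, 142, 171, 198] → cuts [4, 29, 32, 124, 146, 175, 202]
  CdoIII (CTTC, off=0): starts [62, 89] → cuts [62, 89]
  VbrV (CTGGACTC, off=8): starts [8, 34, 80, 92, 102, 110, 125, 175, 185, 209] → cuts [16, 42, 88, 100, 110, 118, 133, 183, 193, 217]

Pooled cuts: [4, 16, 29, 30, 32, 42, 54, 62, 68, 78, 87, 88, 89, 100, 110, 118, 124, 133, 140, 146, 156, 173, 175, 183, 193, 202, 217]

Fragment lengths:
  [0,4): 4 bp
  [4,16): 12 bp
  [16,29): 13 bp
  [29,30): 1 bp
  [30,32): 2 bp
  [32,42): 10 bp
  [42,54): 12 bp
  [54,62): 8 bp
  [62,68): 6 bp
  [68,78): 10 bp
  [78,87): 9 bp
  [87,88): 1 bp
  [88,89): 1 bp
  [89,100): 11 bp
  [100,110): 10 bp
  [110,118): 8 bp
  [118,124): 6 bp
  [124,133): 9 bp
  [133,140): 7 bp
  [140,146): 6 bp
  [146,156): 10 bp
  [156,173): 17 bp
  [173,175): 2 bp
  [175,183): 8 bp
  [183,193): 10 bp
  [193,202): 9 bp
  [202,217): 15 bp
  [217,225): 8 bp

[1,1,1,2,2,4,6,6,6,7,8,8,8,8,9,9,9,10,10,10,10,10,11,12,12,13,15,17]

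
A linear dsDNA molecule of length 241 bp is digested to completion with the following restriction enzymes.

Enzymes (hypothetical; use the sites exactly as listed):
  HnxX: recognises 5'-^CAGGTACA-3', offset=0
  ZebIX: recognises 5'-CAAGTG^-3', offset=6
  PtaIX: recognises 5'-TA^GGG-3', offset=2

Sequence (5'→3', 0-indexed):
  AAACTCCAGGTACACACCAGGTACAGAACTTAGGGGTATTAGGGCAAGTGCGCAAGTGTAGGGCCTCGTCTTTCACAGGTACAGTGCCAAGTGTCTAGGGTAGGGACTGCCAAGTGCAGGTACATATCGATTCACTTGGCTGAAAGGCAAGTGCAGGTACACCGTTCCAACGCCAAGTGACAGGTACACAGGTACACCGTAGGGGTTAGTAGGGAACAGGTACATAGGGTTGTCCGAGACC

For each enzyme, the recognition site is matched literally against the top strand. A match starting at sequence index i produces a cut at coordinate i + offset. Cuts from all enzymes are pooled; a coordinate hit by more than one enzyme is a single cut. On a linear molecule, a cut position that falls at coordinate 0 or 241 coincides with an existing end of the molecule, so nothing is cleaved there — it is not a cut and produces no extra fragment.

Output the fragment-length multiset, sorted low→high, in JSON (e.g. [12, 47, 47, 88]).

Per-enzyme occurrences:
  HnxX CAGGTACA/0: at [6, 17, 75, 116, 153, 180, 188, 216] ⇒ [6, 17, 75, 116, 153, 180, 188, 216]
  ZebIX CAAGTG/6: at [44, 52, 87, 110, 147, 173] ⇒ [50, 58, 93, 116, 153, 179]
  PtaIX TAGGG/2: at [30, 39, 58, 95, 100, 199, 209, 224] ⇒ [32, 41, 60, 97, 102, 201, 211, 226]

All cut coordinates (distinct, sorted): [6, 17, 32, 41, 50, 58, 60, 75, 93, 97, 102, 116, 153, 179, 180, 188, 201, 211, 216, 226]

Fragment lengths:
  [0,6): 6 bp
  [6,17): 11 bp
  [17,32): 15 bp
  [32,41): 9 bp
  [41,50): 9 bp
  [50,58): 8 bp
  [58,60): 2 bp
  [60,75): 15 bp
  [75,93): 18 bp
  [93,97): 4 bp
  [97,102): 5 bp
  [102,116): 14 bp
  [116,153): 37 bp
  [153,179): 26 bp
  [179,180): 1 bp
  [180,188): 8 bp
  [188,201): 13 bp
  [201,211): 10 bp
  [211,216): 5 bp
  [216,226): 10 bp
  [226,241): 15 bp

[1,2,4,5,5,6,8,8,9,9,10,10,11,13,14,15,15,15,18,26,37]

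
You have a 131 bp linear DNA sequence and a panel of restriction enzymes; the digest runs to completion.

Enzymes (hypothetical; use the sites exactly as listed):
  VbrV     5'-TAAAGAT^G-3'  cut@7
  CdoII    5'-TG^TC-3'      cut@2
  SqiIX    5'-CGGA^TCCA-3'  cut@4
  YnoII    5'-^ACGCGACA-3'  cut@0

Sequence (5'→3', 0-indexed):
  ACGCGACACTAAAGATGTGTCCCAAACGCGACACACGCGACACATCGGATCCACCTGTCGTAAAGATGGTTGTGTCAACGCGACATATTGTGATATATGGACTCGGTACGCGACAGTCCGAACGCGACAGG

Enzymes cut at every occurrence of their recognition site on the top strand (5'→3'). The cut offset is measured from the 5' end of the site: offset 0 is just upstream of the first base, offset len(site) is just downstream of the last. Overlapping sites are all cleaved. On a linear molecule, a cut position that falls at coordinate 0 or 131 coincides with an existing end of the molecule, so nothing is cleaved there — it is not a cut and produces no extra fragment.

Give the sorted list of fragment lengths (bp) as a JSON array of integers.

Site scan:
  VbrV TAAAGATG/7: at [9, 60] ⇒ [16, 67]
  CdoII TGTC/2: at [17, 55, 72] ⇒ [19, 57, 74]
  SqiIX CGGATCCA/4: at [45] ⇒ [49]
  YnoII ACGCGACA/0: at [0, 25, 34, 77, 107, 121] ⇒ [25, 34, 77, 107, 121] (position 0 is a terminus of the linear molecule — no cut)

Pooled cuts: [16, 19, 25, 34, 49, 57, 67, 74, 77, 107, 121]

Fragments:
  [0,16): 16 bp
  [16,19): 3 bp
  [19,25): 6 bp
  [25,34): 9 bp
  [34,49): 15 bp
  [49,57): 8 bp
  [57,67): 10 bp
  [67,74): 7 bp
  [74,77): 3 bp
  [77,107): 30 bp
  [107,121): 14 bp
  [121,131): 10 bp

[3,3,6,7,8,9,10,10,14,15,16,30]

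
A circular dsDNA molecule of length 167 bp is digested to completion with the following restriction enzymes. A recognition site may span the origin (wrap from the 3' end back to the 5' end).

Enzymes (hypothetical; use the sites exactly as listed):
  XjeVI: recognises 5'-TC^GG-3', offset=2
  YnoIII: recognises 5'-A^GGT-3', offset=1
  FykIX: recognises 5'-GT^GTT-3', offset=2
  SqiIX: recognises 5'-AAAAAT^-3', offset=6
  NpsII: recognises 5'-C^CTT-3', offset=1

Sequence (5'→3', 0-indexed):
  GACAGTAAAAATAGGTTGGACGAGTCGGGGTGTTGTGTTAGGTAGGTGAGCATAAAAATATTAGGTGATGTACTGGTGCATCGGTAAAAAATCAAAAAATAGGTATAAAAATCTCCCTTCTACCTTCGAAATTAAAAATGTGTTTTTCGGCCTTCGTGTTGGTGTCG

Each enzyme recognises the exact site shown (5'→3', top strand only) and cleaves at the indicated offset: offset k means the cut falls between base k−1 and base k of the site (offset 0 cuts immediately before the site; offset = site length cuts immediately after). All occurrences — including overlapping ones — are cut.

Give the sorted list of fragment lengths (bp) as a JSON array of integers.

Per-enzyme occurrences:
  XjeVI (TCGG, off=2): starts [24, 80, 146, 164] → cuts [26, 82, 148, 166]
  YnoIII (AGGT, off=1): starts [12, 39, 43, 62, 100] → cuts [13, 40, 44, 63, 101]
  FykIX (GTGTT, off=2): starts [29, 34, 139, 155] → cuts [31, 36, 141, 157]
  SqiIX (AAAAAT, off=6): starts [6, 53, 86, 94, 106, 133] → cuts [12, 59, 92, 100, 112, 139]
  NpsII (CCTT, off=1): starts [115, 122, 150] → cuts [116, 123, 151]

Pooled cuts: [12, 13, 26, 31, 36, 40, 44, 59, 63, 82, 92, 100, 101, 112, 116, 123, 139, 141, 148, 151, 157, 166]

Fragments:
  12→13: 1 bp
  13→26: 13 bp
  26→31: 5 bp
  31→36: 5 bp
  36→40: 4 bp
  40→44: 4 bp
  44→59: 15 bp
  59→63: 4 bp
  63→82: 19 bp
  82→92: 10 bp
  92→100: 8 bp
  100→101: 1 bp
  101→112: 11 bp
  112→116: 4 bp
  116→123: 7 bp
  123→139: 16 bp
  139→141: 2 bp
  141→148: 7 bp
  148→151: 3 bp
  151→157: 6 bp
  157→166: 9 bp
  166→12 (wrap): 167-166+12 = 13 bp

[1,1,2,3,4,4,4,4,5,5,6,7,7,8,9,10,11,13,13,15,16,19]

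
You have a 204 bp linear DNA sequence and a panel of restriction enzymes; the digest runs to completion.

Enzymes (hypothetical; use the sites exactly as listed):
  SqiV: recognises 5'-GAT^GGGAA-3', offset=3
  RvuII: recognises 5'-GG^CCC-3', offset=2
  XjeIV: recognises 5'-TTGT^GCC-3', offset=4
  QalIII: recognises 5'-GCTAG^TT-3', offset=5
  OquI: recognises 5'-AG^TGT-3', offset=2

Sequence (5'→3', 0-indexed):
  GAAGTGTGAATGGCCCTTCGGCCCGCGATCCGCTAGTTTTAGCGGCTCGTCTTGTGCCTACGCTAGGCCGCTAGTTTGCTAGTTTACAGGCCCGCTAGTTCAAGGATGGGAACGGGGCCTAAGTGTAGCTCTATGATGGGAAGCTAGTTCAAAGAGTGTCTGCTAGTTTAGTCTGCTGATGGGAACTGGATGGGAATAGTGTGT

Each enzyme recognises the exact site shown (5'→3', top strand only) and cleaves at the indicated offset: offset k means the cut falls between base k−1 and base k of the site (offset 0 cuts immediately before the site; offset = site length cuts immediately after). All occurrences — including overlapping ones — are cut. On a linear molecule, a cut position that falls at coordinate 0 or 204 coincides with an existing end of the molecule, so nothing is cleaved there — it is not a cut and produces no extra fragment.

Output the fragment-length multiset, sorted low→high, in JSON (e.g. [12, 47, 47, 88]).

Scan for sites:
  SqiV (GATGGGAA, off=3): starts [104, 134, 177, 188] → cuts [107, 137, 180, 191]
  RvuII (GGCCC, off=2): starts [11, 19, 88] → cuts [13, 21, 90]
  XjeIV (TTGTGCC, off=4): starts [51] → cuts [55]
  QalIII (GCTAGTT, off=5): starts [31, 69, 77, 93, 142, 161] → cuts [36, 74, 82, 98, 147, 166]
  OquI (AGTGT, off=2): starts [2, 121, 154, 197] → cuts [4, 123, 156, 199]

Pooled cuts: [4, 13, 21, 36, 55, 74, 82, 90, 98, 107, 123, 137, 147, 156, 166, 180, 191, 199]

Fragments:
  [0,4): 4 bp
  [4,13): 9 bp
  [13,21): 8 bp
  [21,36): 15 bp
  [36,55): 19 bp
  [55,74): 19 bp
  [74,82): 8 bp
  [82,90): 8 bp
  [90,98): 8 bp
  [98,107): 9 bp
  [107,123): 16 bp
  [123,137): 14 bp
  [137,147): 10 bp
  [147,156): 9 bp
  [156,166): 10 bp
  [166,180): 14 bp
  [180,191): 11 bp
  [191,199): 8 bp
  [199,204): 5 bp

[4,5,8,8,8,8,8,9,9,9,10,10,11,14,14,15,16,19,19]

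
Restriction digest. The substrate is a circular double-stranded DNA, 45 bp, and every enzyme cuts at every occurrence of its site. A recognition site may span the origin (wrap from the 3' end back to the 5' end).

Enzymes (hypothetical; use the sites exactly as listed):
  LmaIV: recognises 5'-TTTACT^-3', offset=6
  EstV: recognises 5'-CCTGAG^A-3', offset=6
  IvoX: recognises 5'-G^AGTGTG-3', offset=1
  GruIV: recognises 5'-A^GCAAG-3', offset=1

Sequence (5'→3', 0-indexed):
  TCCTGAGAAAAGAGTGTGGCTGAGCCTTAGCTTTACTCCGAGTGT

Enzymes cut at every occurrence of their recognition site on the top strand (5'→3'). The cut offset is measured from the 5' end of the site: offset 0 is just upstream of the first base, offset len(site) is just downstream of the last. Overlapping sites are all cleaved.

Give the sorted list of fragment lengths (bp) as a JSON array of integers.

[5,15,25]

Scan for sites:
  LmaIV (TTTACT, off=6): starts [31] → cuts [37]
  EstV (CCTGAGA, off=6): starts [1] → cuts [7]
  IvoX (GAGTGTG, off=1): starts [11] → cuts [12]
  GruIV (AGCAAG, off=1): no sites

Pooled cuts: [7, 12, 37]

Fragment lengths:
  7→12: 5 bp
  12→37: 25 bp
  37→7 (wrap): 45-37+7 = 15 bp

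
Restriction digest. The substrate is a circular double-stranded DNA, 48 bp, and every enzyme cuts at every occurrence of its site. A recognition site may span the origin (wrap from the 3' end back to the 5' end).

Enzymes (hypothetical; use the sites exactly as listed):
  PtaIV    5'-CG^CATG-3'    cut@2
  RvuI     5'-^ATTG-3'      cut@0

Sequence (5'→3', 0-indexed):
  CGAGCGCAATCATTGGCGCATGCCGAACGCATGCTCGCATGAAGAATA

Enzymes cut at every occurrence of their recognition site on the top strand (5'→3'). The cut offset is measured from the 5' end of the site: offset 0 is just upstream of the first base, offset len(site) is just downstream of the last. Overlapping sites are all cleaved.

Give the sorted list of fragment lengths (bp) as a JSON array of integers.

Site scan:
  PtaIV (CGCATG, off=2): starts [16, 27, 35] → cuts [18, 29, 37]
  RvuI (ATTG, off=0): starts [11] → cuts [11]

Pooled cuts: [11, 18, 29, 37]

Fragments:
  11→18: 7 bp
  18→29: 11 bp
  29→37: 8 bp
  37→11 (wrap): 48-37+11 = 22 bp

[7,8,11,22]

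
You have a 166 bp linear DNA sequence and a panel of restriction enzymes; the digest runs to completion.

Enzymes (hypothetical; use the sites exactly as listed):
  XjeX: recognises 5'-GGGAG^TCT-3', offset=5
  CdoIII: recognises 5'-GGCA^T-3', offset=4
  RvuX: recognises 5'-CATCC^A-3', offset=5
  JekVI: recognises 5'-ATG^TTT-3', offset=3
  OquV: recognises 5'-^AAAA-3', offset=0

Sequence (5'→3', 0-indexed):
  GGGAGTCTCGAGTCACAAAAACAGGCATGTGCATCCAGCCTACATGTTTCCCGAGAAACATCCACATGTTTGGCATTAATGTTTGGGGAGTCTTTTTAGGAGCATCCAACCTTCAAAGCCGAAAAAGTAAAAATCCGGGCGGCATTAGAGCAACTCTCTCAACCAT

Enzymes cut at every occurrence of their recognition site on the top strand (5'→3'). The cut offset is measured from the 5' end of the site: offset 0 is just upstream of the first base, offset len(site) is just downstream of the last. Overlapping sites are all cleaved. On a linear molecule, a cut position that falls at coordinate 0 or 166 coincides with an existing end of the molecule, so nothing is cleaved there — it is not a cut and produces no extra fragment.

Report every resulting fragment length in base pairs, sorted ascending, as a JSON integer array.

[1,1,1,5,5,6,6,7,9,9,10,10,11,14,15,17,17,22]

Scan for sites:
  XjeX GGGAGTCT/5: at [0, 85] ⇒ [5, 90]
  CdoIII GGCAT/4: at [23, 71, 140] ⇒ [27, 75, 144]
  RvuX CATCCA/5: at [31, 58, 102] ⇒ [36, 63, 107]
  JekVI ATGTTT/3: at [43, 65, 78] ⇒ [46, 68, 81]
  OquV AAAA/0: at [16, 17, 121, 122, 128, 129] ⇒ [16, 17, 121, 122, 128, 129]

All cut coordinates (distinct, sorted): [5, 16, 17, 27, 36, 46, 63, 68, 75, 81, 90, 107, 121, 122, 128, 129, 144]

Fragment lengths:
  [0,5): 5 bp
  [5,16): 11 bp
  [16,17): 1 bp
  [17,27): 10 bp
  [27,36): 9 bp
  [36,46): 10 bp
  [46,63): 17 bp
  [63,68): 5 bp
  [68,75): 7 bp
  [75,81): 6 bp
  [81,90): 9 bp
  [90,107): 17 bp
  [107,121): 14 bp
  [121,122): 1 bp
  [122,128): 6 bp
  [128,129): 1 bp
  [129,144): 15 bp
  [144,166): 22 bp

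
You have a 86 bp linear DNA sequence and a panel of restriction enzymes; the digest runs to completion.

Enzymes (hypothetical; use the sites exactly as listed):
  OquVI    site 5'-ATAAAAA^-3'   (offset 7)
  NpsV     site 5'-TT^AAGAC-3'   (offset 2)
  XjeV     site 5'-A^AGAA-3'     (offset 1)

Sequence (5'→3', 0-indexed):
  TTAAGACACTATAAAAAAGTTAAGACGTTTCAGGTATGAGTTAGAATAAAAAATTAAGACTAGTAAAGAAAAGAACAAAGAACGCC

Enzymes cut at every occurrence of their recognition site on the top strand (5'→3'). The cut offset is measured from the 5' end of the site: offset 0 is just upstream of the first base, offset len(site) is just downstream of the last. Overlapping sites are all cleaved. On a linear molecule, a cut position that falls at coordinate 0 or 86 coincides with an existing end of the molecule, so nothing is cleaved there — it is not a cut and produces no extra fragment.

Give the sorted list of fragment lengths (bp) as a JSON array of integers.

[2,3,4,5,7,8,11,15,31]

Per-enzyme occurrences:
  OquVI (ATAAAAA, off=7): starts [10, 45] → cuts [17, 52]
  NpsV (TTAAGAC, off=2): starts [0, 19, 53] → cuts [2, 21, 55]
  XjeV (AAGAA, off=1): starts [65, 70, 77] → cuts [66, 71, 78]

All cut coordinates (distinct, sorted): [2, 17, 21, 52, 55, 66, 71, 78]

Fragment lengths:
  [0,2): 2 bp
  [2,17): 15 bp
  [17,21): 4 bp
  [21,52): 31 bp
  [52,55): 3 bp
  [55,66): 11 bp
  [66,71): 5 bp
  [71,78): 7 bp
  [78,86): 8 bp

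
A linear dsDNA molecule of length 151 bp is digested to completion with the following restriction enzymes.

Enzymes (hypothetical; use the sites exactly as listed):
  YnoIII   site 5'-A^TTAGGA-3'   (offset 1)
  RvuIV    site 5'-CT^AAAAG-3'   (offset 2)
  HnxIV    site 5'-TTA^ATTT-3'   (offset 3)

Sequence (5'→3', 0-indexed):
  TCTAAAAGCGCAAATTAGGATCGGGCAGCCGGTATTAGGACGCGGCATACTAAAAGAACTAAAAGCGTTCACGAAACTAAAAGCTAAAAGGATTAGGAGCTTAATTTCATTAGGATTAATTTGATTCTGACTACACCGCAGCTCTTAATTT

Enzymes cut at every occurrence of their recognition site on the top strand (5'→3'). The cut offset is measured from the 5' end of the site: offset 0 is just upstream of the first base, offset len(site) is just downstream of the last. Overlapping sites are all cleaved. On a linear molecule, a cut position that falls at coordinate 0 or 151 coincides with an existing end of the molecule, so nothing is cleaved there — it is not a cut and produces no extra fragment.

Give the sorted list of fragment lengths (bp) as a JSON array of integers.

Per-enzyme occurrences:
  YnoIII ATTAGGA/1: at [13, 33, 91, 108] ⇒ [14, 34, 92, 109]
  RvuIV CTAAAAG/2: at [1, 49, 58, 76, 83] ⇒ [3, 51, 60, 78, 85]
  HnxIV TTAATTT/3: at [100, 115, 144] ⇒ [103, 118, 147]

All cut coordinates (distinct, sorted): [3, 14, 34, 51, 60, 78, 85, 92, 103, 109, 118, 147]

Fragments:
  [0,3): 3 bp
  [3,14): 11 bp
  [14,34): 20 bp
  [34,51): 17 bp
  [51,60): 9 bp
  [60,78): 18 bp
  [78,85): 7 bp
  [85,92): 7 bp
  [92,103): 11 bp
  [103,109): 6 bp
  [109,118): 9 bp
  [118,147): 29 bp
  [147,151): 4 bp

[3,4,6,7,7,9,9,11,11,17,18,20,29]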